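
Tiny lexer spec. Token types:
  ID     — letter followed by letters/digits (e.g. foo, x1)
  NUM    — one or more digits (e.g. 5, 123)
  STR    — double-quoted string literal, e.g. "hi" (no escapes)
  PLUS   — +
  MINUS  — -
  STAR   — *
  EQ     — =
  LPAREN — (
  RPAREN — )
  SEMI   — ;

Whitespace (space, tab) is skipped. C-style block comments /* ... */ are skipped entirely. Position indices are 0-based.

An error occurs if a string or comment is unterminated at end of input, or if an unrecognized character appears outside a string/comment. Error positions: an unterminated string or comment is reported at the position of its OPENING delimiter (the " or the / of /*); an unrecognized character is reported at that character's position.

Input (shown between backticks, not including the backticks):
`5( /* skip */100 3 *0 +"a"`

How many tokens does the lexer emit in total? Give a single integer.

Answer: 8

Derivation:
pos=0: emit NUM '5' (now at pos=1)
pos=1: emit LPAREN '('
pos=3: enter COMMENT mode (saw '/*')
exit COMMENT mode (now at pos=13)
pos=13: emit NUM '100' (now at pos=16)
pos=17: emit NUM '3' (now at pos=18)
pos=19: emit STAR '*'
pos=20: emit NUM '0' (now at pos=21)
pos=22: emit PLUS '+'
pos=23: enter STRING mode
pos=23: emit STR "a" (now at pos=26)
DONE. 8 tokens: [NUM, LPAREN, NUM, NUM, STAR, NUM, PLUS, STR]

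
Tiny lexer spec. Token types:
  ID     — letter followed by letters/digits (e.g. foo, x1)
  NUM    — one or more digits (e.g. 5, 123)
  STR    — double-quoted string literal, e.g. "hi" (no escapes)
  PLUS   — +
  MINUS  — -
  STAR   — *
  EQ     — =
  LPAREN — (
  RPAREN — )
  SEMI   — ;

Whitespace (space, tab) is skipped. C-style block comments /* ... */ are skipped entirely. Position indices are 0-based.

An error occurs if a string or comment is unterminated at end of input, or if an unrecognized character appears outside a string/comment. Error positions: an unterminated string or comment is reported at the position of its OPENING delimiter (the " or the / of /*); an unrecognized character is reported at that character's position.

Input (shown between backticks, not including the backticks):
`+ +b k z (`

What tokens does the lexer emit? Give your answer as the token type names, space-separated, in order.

pos=0: emit PLUS '+'
pos=2: emit PLUS '+'
pos=3: emit ID 'b' (now at pos=4)
pos=5: emit ID 'k' (now at pos=6)
pos=7: emit ID 'z' (now at pos=8)
pos=9: emit LPAREN '('
DONE. 6 tokens: [PLUS, PLUS, ID, ID, ID, LPAREN]

Answer: PLUS PLUS ID ID ID LPAREN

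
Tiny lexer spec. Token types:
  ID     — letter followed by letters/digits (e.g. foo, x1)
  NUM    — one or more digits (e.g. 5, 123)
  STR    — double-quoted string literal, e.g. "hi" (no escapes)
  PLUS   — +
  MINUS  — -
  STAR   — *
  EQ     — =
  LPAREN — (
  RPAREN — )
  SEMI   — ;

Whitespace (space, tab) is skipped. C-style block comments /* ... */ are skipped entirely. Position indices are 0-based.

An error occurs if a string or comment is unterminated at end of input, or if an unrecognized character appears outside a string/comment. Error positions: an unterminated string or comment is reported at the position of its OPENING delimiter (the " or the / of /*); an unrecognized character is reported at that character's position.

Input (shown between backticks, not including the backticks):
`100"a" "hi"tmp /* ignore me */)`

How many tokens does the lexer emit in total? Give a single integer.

Answer: 5

Derivation:
pos=0: emit NUM '100' (now at pos=3)
pos=3: enter STRING mode
pos=3: emit STR "a" (now at pos=6)
pos=7: enter STRING mode
pos=7: emit STR "hi" (now at pos=11)
pos=11: emit ID 'tmp' (now at pos=14)
pos=15: enter COMMENT mode (saw '/*')
exit COMMENT mode (now at pos=30)
pos=30: emit RPAREN ')'
DONE. 5 tokens: [NUM, STR, STR, ID, RPAREN]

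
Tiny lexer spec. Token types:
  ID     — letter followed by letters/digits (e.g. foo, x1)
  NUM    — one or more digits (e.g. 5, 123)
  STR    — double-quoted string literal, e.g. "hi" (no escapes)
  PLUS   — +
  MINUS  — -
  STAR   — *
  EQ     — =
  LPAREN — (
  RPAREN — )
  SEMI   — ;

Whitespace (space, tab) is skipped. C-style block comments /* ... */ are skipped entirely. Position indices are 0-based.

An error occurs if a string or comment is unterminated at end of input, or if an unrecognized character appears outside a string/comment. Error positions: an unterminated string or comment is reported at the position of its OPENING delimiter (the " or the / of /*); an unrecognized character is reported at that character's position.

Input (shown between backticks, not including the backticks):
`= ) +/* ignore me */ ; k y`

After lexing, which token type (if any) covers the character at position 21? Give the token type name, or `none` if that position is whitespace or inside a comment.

pos=0: emit EQ '='
pos=2: emit RPAREN ')'
pos=4: emit PLUS '+'
pos=5: enter COMMENT mode (saw '/*')
exit COMMENT mode (now at pos=20)
pos=21: emit SEMI ';'
pos=23: emit ID 'k' (now at pos=24)
pos=25: emit ID 'y' (now at pos=26)
DONE. 6 tokens: [EQ, RPAREN, PLUS, SEMI, ID, ID]
Position 21: char is ';' -> SEMI

Answer: SEMI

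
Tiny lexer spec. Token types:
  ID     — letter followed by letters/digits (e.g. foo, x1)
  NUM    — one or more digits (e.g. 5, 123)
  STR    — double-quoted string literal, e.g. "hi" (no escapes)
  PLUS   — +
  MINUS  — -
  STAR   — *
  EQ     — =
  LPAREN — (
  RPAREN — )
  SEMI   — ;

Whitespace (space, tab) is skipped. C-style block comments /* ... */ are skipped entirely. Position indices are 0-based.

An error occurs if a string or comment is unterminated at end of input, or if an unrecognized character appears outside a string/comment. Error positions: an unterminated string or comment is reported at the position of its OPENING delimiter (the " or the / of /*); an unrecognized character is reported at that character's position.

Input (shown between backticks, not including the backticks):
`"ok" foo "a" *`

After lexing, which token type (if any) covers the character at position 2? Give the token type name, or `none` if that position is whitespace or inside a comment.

pos=0: enter STRING mode
pos=0: emit STR "ok" (now at pos=4)
pos=5: emit ID 'foo' (now at pos=8)
pos=9: enter STRING mode
pos=9: emit STR "a" (now at pos=12)
pos=13: emit STAR '*'
DONE. 4 tokens: [STR, ID, STR, STAR]
Position 2: char is 'k' -> STR

Answer: STR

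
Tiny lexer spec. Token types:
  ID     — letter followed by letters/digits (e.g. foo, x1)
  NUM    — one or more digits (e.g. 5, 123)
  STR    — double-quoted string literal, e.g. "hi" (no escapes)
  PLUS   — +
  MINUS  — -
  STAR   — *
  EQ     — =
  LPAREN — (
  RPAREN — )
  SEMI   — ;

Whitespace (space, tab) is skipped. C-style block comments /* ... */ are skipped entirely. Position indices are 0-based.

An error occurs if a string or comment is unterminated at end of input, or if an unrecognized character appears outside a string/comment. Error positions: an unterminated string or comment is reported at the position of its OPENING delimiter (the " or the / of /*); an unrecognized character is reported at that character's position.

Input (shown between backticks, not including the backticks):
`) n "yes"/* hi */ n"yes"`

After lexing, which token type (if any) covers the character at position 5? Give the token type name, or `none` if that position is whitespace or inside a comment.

Answer: STR

Derivation:
pos=0: emit RPAREN ')'
pos=2: emit ID 'n' (now at pos=3)
pos=4: enter STRING mode
pos=4: emit STR "yes" (now at pos=9)
pos=9: enter COMMENT mode (saw '/*')
exit COMMENT mode (now at pos=17)
pos=18: emit ID 'n' (now at pos=19)
pos=19: enter STRING mode
pos=19: emit STR "yes" (now at pos=24)
DONE. 5 tokens: [RPAREN, ID, STR, ID, STR]
Position 5: char is 'y' -> STR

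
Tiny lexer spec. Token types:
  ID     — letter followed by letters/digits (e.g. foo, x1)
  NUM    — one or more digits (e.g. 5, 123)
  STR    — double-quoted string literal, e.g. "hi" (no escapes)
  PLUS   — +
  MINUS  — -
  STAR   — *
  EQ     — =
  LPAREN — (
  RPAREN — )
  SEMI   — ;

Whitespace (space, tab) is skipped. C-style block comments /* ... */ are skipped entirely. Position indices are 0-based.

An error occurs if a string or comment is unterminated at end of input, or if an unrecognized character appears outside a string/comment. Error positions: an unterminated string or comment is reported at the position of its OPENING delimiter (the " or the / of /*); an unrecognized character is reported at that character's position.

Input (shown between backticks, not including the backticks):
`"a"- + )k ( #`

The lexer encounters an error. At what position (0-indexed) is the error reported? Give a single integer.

pos=0: enter STRING mode
pos=0: emit STR "a" (now at pos=3)
pos=3: emit MINUS '-'
pos=5: emit PLUS '+'
pos=7: emit RPAREN ')'
pos=8: emit ID 'k' (now at pos=9)
pos=10: emit LPAREN '('
pos=12: ERROR — unrecognized char '#'

Answer: 12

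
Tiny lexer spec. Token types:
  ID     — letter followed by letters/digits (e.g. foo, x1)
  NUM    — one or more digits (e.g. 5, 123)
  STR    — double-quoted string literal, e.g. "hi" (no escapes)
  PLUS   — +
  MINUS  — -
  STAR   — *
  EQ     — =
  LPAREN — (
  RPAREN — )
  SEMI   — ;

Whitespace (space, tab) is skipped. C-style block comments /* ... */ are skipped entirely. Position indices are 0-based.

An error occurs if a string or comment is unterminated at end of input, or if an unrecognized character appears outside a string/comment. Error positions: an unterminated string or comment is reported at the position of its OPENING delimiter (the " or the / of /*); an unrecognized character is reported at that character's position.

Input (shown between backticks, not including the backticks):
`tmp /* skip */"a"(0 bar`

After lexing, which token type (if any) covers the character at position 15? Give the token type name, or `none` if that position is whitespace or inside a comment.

Answer: STR

Derivation:
pos=0: emit ID 'tmp' (now at pos=3)
pos=4: enter COMMENT mode (saw '/*')
exit COMMENT mode (now at pos=14)
pos=14: enter STRING mode
pos=14: emit STR "a" (now at pos=17)
pos=17: emit LPAREN '('
pos=18: emit NUM '0' (now at pos=19)
pos=20: emit ID 'bar' (now at pos=23)
DONE. 5 tokens: [ID, STR, LPAREN, NUM, ID]
Position 15: char is 'a' -> STR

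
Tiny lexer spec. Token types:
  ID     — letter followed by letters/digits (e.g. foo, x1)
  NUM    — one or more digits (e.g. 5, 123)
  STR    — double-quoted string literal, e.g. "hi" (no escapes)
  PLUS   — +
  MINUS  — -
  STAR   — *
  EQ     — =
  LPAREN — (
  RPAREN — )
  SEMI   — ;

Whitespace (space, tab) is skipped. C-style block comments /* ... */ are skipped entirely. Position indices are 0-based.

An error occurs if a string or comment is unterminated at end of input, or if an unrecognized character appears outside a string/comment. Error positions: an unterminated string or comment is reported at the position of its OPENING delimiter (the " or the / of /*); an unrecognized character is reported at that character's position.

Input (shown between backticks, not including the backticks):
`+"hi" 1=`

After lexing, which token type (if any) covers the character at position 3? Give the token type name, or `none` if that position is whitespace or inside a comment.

pos=0: emit PLUS '+'
pos=1: enter STRING mode
pos=1: emit STR "hi" (now at pos=5)
pos=6: emit NUM '1' (now at pos=7)
pos=7: emit EQ '='
DONE. 4 tokens: [PLUS, STR, NUM, EQ]
Position 3: char is 'i' -> STR

Answer: STR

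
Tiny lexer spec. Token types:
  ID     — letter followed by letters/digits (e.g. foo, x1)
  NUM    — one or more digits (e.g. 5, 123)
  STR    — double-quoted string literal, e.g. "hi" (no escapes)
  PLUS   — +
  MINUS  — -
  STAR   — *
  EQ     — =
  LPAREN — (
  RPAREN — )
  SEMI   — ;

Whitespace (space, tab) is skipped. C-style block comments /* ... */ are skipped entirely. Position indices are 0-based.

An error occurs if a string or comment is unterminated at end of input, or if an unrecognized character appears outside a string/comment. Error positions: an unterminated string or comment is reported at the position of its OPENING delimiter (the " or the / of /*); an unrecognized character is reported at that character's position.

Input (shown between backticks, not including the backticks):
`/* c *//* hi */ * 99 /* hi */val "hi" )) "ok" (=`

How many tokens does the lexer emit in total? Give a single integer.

Answer: 9

Derivation:
pos=0: enter COMMENT mode (saw '/*')
exit COMMENT mode (now at pos=7)
pos=7: enter COMMENT mode (saw '/*')
exit COMMENT mode (now at pos=15)
pos=16: emit STAR '*'
pos=18: emit NUM '99' (now at pos=20)
pos=21: enter COMMENT mode (saw '/*')
exit COMMENT mode (now at pos=29)
pos=29: emit ID 'val' (now at pos=32)
pos=33: enter STRING mode
pos=33: emit STR "hi" (now at pos=37)
pos=38: emit RPAREN ')'
pos=39: emit RPAREN ')'
pos=41: enter STRING mode
pos=41: emit STR "ok" (now at pos=45)
pos=46: emit LPAREN '('
pos=47: emit EQ '='
DONE. 9 tokens: [STAR, NUM, ID, STR, RPAREN, RPAREN, STR, LPAREN, EQ]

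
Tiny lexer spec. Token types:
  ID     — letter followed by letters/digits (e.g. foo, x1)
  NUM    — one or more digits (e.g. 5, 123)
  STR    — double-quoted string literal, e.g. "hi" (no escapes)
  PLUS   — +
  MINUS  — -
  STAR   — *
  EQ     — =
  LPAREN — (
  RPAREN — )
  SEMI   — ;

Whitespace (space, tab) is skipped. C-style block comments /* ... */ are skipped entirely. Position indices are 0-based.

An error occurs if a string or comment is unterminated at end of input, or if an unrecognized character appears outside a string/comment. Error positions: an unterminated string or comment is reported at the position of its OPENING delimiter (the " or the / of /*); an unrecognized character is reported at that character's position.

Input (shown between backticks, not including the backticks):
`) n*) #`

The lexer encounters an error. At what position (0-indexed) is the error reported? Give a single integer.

Answer: 6

Derivation:
pos=0: emit RPAREN ')'
pos=2: emit ID 'n' (now at pos=3)
pos=3: emit STAR '*'
pos=4: emit RPAREN ')'
pos=6: ERROR — unrecognized char '#'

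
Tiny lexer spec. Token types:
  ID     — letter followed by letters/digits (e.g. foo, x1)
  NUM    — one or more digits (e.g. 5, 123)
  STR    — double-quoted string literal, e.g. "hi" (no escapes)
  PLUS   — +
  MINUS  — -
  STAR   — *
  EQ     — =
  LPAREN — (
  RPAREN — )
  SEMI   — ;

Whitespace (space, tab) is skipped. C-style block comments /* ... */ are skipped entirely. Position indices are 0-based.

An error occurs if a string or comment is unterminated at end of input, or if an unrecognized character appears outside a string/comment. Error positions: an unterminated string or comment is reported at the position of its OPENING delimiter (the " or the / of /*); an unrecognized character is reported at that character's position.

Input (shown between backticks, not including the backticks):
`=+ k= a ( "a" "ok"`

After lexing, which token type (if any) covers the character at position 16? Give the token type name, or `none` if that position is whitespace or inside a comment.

pos=0: emit EQ '='
pos=1: emit PLUS '+'
pos=3: emit ID 'k' (now at pos=4)
pos=4: emit EQ '='
pos=6: emit ID 'a' (now at pos=7)
pos=8: emit LPAREN '('
pos=10: enter STRING mode
pos=10: emit STR "a" (now at pos=13)
pos=14: enter STRING mode
pos=14: emit STR "ok" (now at pos=18)
DONE. 8 tokens: [EQ, PLUS, ID, EQ, ID, LPAREN, STR, STR]
Position 16: char is 'k' -> STR

Answer: STR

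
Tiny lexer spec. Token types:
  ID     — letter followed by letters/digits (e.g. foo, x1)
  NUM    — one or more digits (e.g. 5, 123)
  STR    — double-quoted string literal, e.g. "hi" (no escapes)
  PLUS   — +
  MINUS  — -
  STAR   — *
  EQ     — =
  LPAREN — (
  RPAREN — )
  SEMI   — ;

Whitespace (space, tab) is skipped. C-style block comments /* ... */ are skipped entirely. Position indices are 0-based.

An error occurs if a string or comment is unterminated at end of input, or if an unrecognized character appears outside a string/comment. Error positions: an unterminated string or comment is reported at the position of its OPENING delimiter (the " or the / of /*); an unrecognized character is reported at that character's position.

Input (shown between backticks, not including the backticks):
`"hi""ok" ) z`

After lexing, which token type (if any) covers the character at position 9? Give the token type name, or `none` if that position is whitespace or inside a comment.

pos=0: enter STRING mode
pos=0: emit STR "hi" (now at pos=4)
pos=4: enter STRING mode
pos=4: emit STR "ok" (now at pos=8)
pos=9: emit RPAREN ')'
pos=11: emit ID 'z' (now at pos=12)
DONE. 4 tokens: [STR, STR, RPAREN, ID]
Position 9: char is ')' -> RPAREN

Answer: RPAREN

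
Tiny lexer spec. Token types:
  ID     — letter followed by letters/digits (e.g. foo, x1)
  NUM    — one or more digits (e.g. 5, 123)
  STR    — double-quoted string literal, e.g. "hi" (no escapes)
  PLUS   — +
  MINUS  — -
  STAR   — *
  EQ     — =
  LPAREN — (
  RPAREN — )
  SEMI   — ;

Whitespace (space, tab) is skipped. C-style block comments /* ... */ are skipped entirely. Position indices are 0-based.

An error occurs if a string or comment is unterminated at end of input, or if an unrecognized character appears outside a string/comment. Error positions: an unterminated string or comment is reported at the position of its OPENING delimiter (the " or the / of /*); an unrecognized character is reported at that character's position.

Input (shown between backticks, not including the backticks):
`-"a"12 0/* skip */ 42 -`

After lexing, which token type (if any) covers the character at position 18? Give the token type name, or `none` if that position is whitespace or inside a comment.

pos=0: emit MINUS '-'
pos=1: enter STRING mode
pos=1: emit STR "a" (now at pos=4)
pos=4: emit NUM '12' (now at pos=6)
pos=7: emit NUM '0' (now at pos=8)
pos=8: enter COMMENT mode (saw '/*')
exit COMMENT mode (now at pos=18)
pos=19: emit NUM '42' (now at pos=21)
pos=22: emit MINUS '-'
DONE. 6 tokens: [MINUS, STR, NUM, NUM, NUM, MINUS]
Position 18: char is ' ' -> none

Answer: none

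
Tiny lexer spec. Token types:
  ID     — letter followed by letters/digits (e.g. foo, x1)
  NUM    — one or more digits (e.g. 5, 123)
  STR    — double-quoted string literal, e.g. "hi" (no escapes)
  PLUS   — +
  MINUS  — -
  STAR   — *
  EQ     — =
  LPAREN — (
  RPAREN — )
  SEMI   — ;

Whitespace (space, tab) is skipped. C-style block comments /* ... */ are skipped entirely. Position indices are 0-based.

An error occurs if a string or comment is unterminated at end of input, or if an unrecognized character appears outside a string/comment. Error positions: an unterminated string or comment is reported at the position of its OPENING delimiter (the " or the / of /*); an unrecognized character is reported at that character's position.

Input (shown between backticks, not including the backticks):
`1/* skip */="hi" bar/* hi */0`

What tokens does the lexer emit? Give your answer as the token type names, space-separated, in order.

Answer: NUM EQ STR ID NUM

Derivation:
pos=0: emit NUM '1' (now at pos=1)
pos=1: enter COMMENT mode (saw '/*')
exit COMMENT mode (now at pos=11)
pos=11: emit EQ '='
pos=12: enter STRING mode
pos=12: emit STR "hi" (now at pos=16)
pos=17: emit ID 'bar' (now at pos=20)
pos=20: enter COMMENT mode (saw '/*')
exit COMMENT mode (now at pos=28)
pos=28: emit NUM '0' (now at pos=29)
DONE. 5 tokens: [NUM, EQ, STR, ID, NUM]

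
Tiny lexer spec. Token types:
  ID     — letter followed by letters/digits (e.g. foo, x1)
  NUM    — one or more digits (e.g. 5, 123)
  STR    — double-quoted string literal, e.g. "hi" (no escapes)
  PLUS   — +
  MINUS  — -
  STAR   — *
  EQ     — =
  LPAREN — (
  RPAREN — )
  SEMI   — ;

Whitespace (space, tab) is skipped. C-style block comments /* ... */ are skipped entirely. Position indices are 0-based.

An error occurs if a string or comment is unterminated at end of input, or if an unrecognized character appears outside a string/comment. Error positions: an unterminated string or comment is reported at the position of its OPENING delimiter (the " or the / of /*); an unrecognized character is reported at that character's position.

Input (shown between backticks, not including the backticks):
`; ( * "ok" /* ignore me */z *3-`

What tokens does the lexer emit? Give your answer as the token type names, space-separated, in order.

Answer: SEMI LPAREN STAR STR ID STAR NUM MINUS

Derivation:
pos=0: emit SEMI ';'
pos=2: emit LPAREN '('
pos=4: emit STAR '*'
pos=6: enter STRING mode
pos=6: emit STR "ok" (now at pos=10)
pos=11: enter COMMENT mode (saw '/*')
exit COMMENT mode (now at pos=26)
pos=26: emit ID 'z' (now at pos=27)
pos=28: emit STAR '*'
pos=29: emit NUM '3' (now at pos=30)
pos=30: emit MINUS '-'
DONE. 8 tokens: [SEMI, LPAREN, STAR, STR, ID, STAR, NUM, MINUS]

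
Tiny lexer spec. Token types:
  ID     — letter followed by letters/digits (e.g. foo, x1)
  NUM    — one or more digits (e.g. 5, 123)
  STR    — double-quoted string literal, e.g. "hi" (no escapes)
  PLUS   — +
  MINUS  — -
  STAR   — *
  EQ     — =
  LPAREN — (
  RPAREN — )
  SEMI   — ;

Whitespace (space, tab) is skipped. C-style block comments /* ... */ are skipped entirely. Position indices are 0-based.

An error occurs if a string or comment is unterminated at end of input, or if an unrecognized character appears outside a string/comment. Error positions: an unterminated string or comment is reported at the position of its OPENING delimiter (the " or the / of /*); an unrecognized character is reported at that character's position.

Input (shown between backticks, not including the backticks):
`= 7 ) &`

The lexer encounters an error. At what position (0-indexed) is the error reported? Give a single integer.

Answer: 6

Derivation:
pos=0: emit EQ '='
pos=2: emit NUM '7' (now at pos=3)
pos=4: emit RPAREN ')'
pos=6: ERROR — unrecognized char '&'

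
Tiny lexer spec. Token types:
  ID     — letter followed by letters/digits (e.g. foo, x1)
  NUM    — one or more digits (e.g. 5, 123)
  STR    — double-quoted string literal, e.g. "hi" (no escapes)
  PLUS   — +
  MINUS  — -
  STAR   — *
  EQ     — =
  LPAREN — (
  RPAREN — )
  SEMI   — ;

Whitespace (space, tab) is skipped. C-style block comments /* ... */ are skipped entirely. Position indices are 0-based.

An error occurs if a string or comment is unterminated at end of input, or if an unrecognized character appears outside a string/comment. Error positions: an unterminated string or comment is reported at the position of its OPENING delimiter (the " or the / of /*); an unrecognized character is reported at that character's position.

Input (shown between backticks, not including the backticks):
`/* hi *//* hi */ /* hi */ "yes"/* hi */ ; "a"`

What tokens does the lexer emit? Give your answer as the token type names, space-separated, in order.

pos=0: enter COMMENT mode (saw '/*')
exit COMMENT mode (now at pos=8)
pos=8: enter COMMENT mode (saw '/*')
exit COMMENT mode (now at pos=16)
pos=17: enter COMMENT mode (saw '/*')
exit COMMENT mode (now at pos=25)
pos=26: enter STRING mode
pos=26: emit STR "yes" (now at pos=31)
pos=31: enter COMMENT mode (saw '/*')
exit COMMENT mode (now at pos=39)
pos=40: emit SEMI ';'
pos=42: enter STRING mode
pos=42: emit STR "a" (now at pos=45)
DONE. 3 tokens: [STR, SEMI, STR]

Answer: STR SEMI STR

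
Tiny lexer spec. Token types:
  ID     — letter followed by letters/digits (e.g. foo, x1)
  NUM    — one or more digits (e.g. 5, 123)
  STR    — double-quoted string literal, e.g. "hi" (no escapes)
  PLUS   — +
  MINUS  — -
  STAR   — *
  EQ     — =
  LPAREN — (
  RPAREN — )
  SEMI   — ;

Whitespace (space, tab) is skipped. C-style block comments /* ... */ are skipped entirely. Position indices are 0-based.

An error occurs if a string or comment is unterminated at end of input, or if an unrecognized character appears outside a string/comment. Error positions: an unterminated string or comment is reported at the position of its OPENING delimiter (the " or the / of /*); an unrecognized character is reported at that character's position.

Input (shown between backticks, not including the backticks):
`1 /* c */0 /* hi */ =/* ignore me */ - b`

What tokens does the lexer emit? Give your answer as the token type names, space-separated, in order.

Answer: NUM NUM EQ MINUS ID

Derivation:
pos=0: emit NUM '1' (now at pos=1)
pos=2: enter COMMENT mode (saw '/*')
exit COMMENT mode (now at pos=9)
pos=9: emit NUM '0' (now at pos=10)
pos=11: enter COMMENT mode (saw '/*')
exit COMMENT mode (now at pos=19)
pos=20: emit EQ '='
pos=21: enter COMMENT mode (saw '/*')
exit COMMENT mode (now at pos=36)
pos=37: emit MINUS '-'
pos=39: emit ID 'b' (now at pos=40)
DONE. 5 tokens: [NUM, NUM, EQ, MINUS, ID]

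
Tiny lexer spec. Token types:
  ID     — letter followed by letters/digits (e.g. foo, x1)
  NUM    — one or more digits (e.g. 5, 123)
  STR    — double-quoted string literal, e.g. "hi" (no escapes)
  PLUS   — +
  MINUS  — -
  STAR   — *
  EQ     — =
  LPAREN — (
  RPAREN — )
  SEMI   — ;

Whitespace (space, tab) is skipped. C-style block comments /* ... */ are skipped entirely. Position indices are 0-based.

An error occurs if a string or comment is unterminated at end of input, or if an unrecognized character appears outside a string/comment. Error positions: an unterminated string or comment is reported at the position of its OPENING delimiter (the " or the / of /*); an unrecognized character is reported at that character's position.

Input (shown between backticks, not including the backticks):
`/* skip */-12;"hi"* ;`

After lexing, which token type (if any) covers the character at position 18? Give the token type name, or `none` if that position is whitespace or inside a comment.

pos=0: enter COMMENT mode (saw '/*')
exit COMMENT mode (now at pos=10)
pos=10: emit MINUS '-'
pos=11: emit NUM '12' (now at pos=13)
pos=13: emit SEMI ';'
pos=14: enter STRING mode
pos=14: emit STR "hi" (now at pos=18)
pos=18: emit STAR '*'
pos=20: emit SEMI ';'
DONE. 6 tokens: [MINUS, NUM, SEMI, STR, STAR, SEMI]
Position 18: char is '*' -> STAR

Answer: STAR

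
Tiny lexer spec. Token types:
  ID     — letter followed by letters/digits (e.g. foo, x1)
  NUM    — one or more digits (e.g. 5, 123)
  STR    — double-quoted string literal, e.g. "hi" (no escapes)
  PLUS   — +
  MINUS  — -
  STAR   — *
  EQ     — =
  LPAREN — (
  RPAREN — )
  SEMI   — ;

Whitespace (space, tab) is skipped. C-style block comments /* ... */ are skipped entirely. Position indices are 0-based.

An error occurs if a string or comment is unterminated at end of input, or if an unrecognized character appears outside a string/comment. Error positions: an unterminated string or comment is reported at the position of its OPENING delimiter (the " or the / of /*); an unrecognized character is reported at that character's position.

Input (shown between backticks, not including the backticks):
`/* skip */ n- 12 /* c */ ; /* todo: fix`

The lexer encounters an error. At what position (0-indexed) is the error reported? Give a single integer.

pos=0: enter COMMENT mode (saw '/*')
exit COMMENT mode (now at pos=10)
pos=11: emit ID 'n' (now at pos=12)
pos=12: emit MINUS '-'
pos=14: emit NUM '12' (now at pos=16)
pos=17: enter COMMENT mode (saw '/*')
exit COMMENT mode (now at pos=24)
pos=25: emit SEMI ';'
pos=27: enter COMMENT mode (saw '/*')
pos=27: ERROR — unterminated comment (reached EOF)

Answer: 27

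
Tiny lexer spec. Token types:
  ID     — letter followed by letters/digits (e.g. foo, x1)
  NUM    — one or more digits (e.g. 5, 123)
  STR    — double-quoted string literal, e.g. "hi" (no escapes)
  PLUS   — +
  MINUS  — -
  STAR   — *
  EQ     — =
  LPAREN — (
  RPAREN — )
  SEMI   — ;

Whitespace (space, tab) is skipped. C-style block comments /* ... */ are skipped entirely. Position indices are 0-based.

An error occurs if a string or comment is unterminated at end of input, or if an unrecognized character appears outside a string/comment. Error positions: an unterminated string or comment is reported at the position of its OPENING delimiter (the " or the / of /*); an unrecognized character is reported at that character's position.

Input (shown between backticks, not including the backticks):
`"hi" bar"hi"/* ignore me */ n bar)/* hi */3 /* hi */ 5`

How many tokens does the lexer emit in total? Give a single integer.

pos=0: enter STRING mode
pos=0: emit STR "hi" (now at pos=4)
pos=5: emit ID 'bar' (now at pos=8)
pos=8: enter STRING mode
pos=8: emit STR "hi" (now at pos=12)
pos=12: enter COMMENT mode (saw '/*')
exit COMMENT mode (now at pos=27)
pos=28: emit ID 'n' (now at pos=29)
pos=30: emit ID 'bar' (now at pos=33)
pos=33: emit RPAREN ')'
pos=34: enter COMMENT mode (saw '/*')
exit COMMENT mode (now at pos=42)
pos=42: emit NUM '3' (now at pos=43)
pos=44: enter COMMENT mode (saw '/*')
exit COMMENT mode (now at pos=52)
pos=53: emit NUM '5' (now at pos=54)
DONE. 8 tokens: [STR, ID, STR, ID, ID, RPAREN, NUM, NUM]

Answer: 8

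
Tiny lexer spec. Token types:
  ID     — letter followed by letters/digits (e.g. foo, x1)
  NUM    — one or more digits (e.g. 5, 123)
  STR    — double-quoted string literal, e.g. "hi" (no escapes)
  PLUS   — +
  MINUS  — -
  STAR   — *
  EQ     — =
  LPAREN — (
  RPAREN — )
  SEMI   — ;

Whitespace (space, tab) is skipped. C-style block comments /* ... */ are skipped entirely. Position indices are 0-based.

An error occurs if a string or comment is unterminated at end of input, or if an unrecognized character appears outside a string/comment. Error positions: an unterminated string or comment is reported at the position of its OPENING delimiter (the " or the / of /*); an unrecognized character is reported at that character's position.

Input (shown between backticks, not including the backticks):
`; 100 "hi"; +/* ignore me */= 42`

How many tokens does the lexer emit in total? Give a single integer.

Answer: 7

Derivation:
pos=0: emit SEMI ';'
pos=2: emit NUM '100' (now at pos=5)
pos=6: enter STRING mode
pos=6: emit STR "hi" (now at pos=10)
pos=10: emit SEMI ';'
pos=12: emit PLUS '+'
pos=13: enter COMMENT mode (saw '/*')
exit COMMENT mode (now at pos=28)
pos=28: emit EQ '='
pos=30: emit NUM '42' (now at pos=32)
DONE. 7 tokens: [SEMI, NUM, STR, SEMI, PLUS, EQ, NUM]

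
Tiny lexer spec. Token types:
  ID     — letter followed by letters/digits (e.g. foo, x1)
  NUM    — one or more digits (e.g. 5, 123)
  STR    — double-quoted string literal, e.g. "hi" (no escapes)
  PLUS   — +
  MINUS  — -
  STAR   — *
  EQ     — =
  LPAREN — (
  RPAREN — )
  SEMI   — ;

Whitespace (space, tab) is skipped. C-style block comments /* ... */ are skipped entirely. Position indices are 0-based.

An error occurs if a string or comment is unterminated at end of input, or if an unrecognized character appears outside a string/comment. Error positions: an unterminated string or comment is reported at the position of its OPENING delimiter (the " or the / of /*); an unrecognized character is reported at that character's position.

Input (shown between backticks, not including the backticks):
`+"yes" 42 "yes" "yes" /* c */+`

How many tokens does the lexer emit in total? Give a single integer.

Answer: 6

Derivation:
pos=0: emit PLUS '+'
pos=1: enter STRING mode
pos=1: emit STR "yes" (now at pos=6)
pos=7: emit NUM '42' (now at pos=9)
pos=10: enter STRING mode
pos=10: emit STR "yes" (now at pos=15)
pos=16: enter STRING mode
pos=16: emit STR "yes" (now at pos=21)
pos=22: enter COMMENT mode (saw '/*')
exit COMMENT mode (now at pos=29)
pos=29: emit PLUS '+'
DONE. 6 tokens: [PLUS, STR, NUM, STR, STR, PLUS]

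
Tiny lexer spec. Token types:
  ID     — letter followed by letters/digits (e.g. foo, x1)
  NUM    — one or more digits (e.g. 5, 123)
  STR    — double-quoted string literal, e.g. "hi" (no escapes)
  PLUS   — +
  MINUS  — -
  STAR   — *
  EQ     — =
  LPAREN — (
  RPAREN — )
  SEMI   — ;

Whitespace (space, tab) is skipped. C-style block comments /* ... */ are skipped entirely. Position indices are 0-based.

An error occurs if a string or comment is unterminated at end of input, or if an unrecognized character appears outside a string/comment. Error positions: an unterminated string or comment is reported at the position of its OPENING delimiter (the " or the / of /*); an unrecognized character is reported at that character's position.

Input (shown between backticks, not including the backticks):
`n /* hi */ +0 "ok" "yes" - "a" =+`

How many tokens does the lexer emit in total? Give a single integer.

Answer: 9

Derivation:
pos=0: emit ID 'n' (now at pos=1)
pos=2: enter COMMENT mode (saw '/*')
exit COMMENT mode (now at pos=10)
pos=11: emit PLUS '+'
pos=12: emit NUM '0' (now at pos=13)
pos=14: enter STRING mode
pos=14: emit STR "ok" (now at pos=18)
pos=19: enter STRING mode
pos=19: emit STR "yes" (now at pos=24)
pos=25: emit MINUS '-'
pos=27: enter STRING mode
pos=27: emit STR "a" (now at pos=30)
pos=31: emit EQ '='
pos=32: emit PLUS '+'
DONE. 9 tokens: [ID, PLUS, NUM, STR, STR, MINUS, STR, EQ, PLUS]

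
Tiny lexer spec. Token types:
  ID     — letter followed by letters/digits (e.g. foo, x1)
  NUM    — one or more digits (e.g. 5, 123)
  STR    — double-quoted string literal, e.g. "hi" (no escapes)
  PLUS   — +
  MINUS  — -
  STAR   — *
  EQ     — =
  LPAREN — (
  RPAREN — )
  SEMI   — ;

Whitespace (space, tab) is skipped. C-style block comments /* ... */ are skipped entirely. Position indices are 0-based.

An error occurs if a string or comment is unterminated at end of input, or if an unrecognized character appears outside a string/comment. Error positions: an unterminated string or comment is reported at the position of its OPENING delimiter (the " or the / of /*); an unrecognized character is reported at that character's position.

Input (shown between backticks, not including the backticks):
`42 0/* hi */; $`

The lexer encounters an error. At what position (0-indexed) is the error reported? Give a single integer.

pos=0: emit NUM '42' (now at pos=2)
pos=3: emit NUM '0' (now at pos=4)
pos=4: enter COMMENT mode (saw '/*')
exit COMMENT mode (now at pos=12)
pos=12: emit SEMI ';'
pos=14: ERROR — unrecognized char '$'

Answer: 14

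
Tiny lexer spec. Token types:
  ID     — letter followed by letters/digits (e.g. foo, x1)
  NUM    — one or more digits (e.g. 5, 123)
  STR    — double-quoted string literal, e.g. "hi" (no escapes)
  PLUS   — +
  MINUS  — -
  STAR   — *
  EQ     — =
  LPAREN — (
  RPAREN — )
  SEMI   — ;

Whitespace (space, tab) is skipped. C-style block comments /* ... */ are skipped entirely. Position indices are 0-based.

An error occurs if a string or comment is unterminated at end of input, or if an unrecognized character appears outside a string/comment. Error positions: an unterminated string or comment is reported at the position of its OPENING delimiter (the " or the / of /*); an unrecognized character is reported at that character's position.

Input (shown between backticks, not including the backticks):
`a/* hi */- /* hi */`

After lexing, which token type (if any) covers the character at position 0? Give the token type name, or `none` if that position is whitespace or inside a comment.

pos=0: emit ID 'a' (now at pos=1)
pos=1: enter COMMENT mode (saw '/*')
exit COMMENT mode (now at pos=9)
pos=9: emit MINUS '-'
pos=11: enter COMMENT mode (saw '/*')
exit COMMENT mode (now at pos=19)
DONE. 2 tokens: [ID, MINUS]
Position 0: char is 'a' -> ID

Answer: ID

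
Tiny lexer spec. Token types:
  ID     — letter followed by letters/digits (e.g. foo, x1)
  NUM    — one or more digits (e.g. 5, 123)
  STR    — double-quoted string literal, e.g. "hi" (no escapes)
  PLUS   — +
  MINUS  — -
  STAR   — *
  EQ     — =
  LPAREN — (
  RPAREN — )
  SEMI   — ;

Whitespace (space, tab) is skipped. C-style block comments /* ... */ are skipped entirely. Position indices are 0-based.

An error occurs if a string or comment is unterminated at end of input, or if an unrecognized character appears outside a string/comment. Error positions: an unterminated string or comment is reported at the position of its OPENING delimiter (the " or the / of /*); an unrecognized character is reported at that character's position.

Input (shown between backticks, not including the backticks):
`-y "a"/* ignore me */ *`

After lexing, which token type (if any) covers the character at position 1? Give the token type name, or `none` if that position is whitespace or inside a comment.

pos=0: emit MINUS '-'
pos=1: emit ID 'y' (now at pos=2)
pos=3: enter STRING mode
pos=3: emit STR "a" (now at pos=6)
pos=6: enter COMMENT mode (saw '/*')
exit COMMENT mode (now at pos=21)
pos=22: emit STAR '*'
DONE. 4 tokens: [MINUS, ID, STR, STAR]
Position 1: char is 'y' -> ID

Answer: ID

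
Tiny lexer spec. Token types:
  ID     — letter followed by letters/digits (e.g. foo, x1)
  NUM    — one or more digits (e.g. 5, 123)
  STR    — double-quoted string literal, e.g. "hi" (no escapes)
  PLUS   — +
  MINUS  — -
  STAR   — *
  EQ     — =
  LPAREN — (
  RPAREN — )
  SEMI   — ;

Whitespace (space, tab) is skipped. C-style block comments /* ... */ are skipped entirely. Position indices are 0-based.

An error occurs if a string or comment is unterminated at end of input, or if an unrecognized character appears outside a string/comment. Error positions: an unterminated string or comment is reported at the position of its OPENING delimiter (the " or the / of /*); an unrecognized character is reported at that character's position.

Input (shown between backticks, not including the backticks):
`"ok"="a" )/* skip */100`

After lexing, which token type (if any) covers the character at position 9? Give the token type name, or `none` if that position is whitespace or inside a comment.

pos=0: enter STRING mode
pos=0: emit STR "ok" (now at pos=4)
pos=4: emit EQ '='
pos=5: enter STRING mode
pos=5: emit STR "a" (now at pos=8)
pos=9: emit RPAREN ')'
pos=10: enter COMMENT mode (saw '/*')
exit COMMENT mode (now at pos=20)
pos=20: emit NUM '100' (now at pos=23)
DONE. 5 tokens: [STR, EQ, STR, RPAREN, NUM]
Position 9: char is ')' -> RPAREN

Answer: RPAREN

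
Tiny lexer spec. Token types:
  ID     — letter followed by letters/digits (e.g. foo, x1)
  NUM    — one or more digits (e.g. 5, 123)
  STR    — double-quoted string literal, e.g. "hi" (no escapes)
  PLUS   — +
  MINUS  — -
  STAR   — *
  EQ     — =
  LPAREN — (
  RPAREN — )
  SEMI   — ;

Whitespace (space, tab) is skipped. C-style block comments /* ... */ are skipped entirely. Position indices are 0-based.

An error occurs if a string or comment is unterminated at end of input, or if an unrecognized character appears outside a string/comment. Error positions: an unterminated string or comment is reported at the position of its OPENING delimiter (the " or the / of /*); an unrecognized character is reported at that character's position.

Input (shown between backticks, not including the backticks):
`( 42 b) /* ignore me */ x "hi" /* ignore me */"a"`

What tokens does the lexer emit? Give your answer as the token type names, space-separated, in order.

Answer: LPAREN NUM ID RPAREN ID STR STR

Derivation:
pos=0: emit LPAREN '('
pos=2: emit NUM '42' (now at pos=4)
pos=5: emit ID 'b' (now at pos=6)
pos=6: emit RPAREN ')'
pos=8: enter COMMENT mode (saw '/*')
exit COMMENT mode (now at pos=23)
pos=24: emit ID 'x' (now at pos=25)
pos=26: enter STRING mode
pos=26: emit STR "hi" (now at pos=30)
pos=31: enter COMMENT mode (saw '/*')
exit COMMENT mode (now at pos=46)
pos=46: enter STRING mode
pos=46: emit STR "a" (now at pos=49)
DONE. 7 tokens: [LPAREN, NUM, ID, RPAREN, ID, STR, STR]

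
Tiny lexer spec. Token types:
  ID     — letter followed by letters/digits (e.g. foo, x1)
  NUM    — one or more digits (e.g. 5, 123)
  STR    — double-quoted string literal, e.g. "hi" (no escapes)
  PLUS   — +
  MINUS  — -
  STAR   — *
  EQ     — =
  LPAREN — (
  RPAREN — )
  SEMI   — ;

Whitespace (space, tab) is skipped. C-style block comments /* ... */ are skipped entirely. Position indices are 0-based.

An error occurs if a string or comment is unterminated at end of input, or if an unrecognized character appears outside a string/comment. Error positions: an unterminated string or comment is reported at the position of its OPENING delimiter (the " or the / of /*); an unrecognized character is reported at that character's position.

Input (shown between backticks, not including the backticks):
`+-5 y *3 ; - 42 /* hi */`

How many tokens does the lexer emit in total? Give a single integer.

pos=0: emit PLUS '+'
pos=1: emit MINUS '-'
pos=2: emit NUM '5' (now at pos=3)
pos=4: emit ID 'y' (now at pos=5)
pos=6: emit STAR '*'
pos=7: emit NUM '3' (now at pos=8)
pos=9: emit SEMI ';'
pos=11: emit MINUS '-'
pos=13: emit NUM '42' (now at pos=15)
pos=16: enter COMMENT mode (saw '/*')
exit COMMENT mode (now at pos=24)
DONE. 9 tokens: [PLUS, MINUS, NUM, ID, STAR, NUM, SEMI, MINUS, NUM]

Answer: 9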